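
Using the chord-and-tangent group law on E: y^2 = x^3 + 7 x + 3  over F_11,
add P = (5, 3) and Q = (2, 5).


P != Q, so use the chord formula.
s = (y2 - y1) / (x2 - x1) = (2) / (8) mod 11 = 3
x3 = s^2 - x1 - x2 mod 11 = 3^2 - 5 - 2 = 2
y3 = s (x1 - x3) - y1 mod 11 = 3 * (5 - 2) - 3 = 6

P + Q = (2, 6)


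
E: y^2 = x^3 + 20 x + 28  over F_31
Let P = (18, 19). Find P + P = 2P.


Doubling: s = (3 x1^2 + a) / (2 y1)
s = (3*18^2 + 20) / (2*19) mod 31 = 0
x3 = s^2 - 2 x1 mod 31 = 0^2 - 2*18 = 26
y3 = s (x1 - x3) - y1 mod 31 = 0 * (18 - 26) - 19 = 12

2P = (26, 12)


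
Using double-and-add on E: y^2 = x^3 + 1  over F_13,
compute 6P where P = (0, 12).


k = 6 = 110_2 (binary, LSB first: 011)
Double-and-add from P = (0, 12):
  bit 0 = 0: acc unchanged = O
  bit 1 = 1: acc = O + (0, 1) = (0, 1)
  bit 2 = 1: acc = (0, 1) + (0, 12) = O

6P = O


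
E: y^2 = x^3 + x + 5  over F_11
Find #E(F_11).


For each x in F_11, count y with y^2 = x^3 + 1 x + 5 mod 11:
  x = 0: RHS = 5, y in [4, 7]  -> 2 point(s)
  x = 2: RHS = 4, y in [2, 9]  -> 2 point(s)
  x = 5: RHS = 3, y in [5, 6]  -> 2 point(s)
  x = 7: RHS = 3, y in [5, 6]  -> 2 point(s)
  x = 10: RHS = 3, y in [5, 6]  -> 2 point(s)
Affine points: 10. Add the point at infinity: total = 11.

#E(F_11) = 11


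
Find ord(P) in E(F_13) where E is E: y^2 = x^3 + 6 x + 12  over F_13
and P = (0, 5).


Compute successive multiples of P until we hit O:
  1P = (0, 5)
  2P = (4, 3)
  3P = (6, 11)
  4P = (8, 0)
  5P = (6, 2)
  6P = (4, 10)
  7P = (0, 8)
  8P = O

ord(P) = 8


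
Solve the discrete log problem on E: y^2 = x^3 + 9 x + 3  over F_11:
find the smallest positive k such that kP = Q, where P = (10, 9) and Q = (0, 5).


Enumerate multiples of P until we hit Q = (0, 5):
  1P = (10, 9)
  2P = (0, 5)
Match found at i = 2.

k = 2


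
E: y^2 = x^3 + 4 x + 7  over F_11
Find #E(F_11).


For each x in F_11, count y with y^2 = x^3 + 4 x + 7 mod 11:
  x = 1: RHS = 1, y in [1, 10]  -> 2 point(s)
  x = 2: RHS = 1, y in [1, 10]  -> 2 point(s)
  x = 5: RHS = 9, y in [3, 8]  -> 2 point(s)
  x = 6: RHS = 5, y in [4, 7]  -> 2 point(s)
  x = 7: RHS = 4, y in [2, 9]  -> 2 point(s)
  x = 8: RHS = 1, y in [1, 10]  -> 2 point(s)
Affine points: 12. Add the point at infinity: total = 13.

#E(F_11) = 13


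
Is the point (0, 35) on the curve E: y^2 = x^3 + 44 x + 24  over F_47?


Check whether y^2 = x^3 + 44 x + 24 (mod 47) for (x, y) = (0, 35).
LHS: y^2 = 35^2 mod 47 = 3
RHS: x^3 + 44 x + 24 = 0^3 + 44*0 + 24 mod 47 = 24
LHS != RHS

No, not on the curve


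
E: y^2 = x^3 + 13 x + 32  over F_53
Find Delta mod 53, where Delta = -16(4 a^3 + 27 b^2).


4 a^3 + 27 b^2 = 4*13^3 + 27*32^2 = 8788 + 27648 = 36436
Delta = -16 * (36436) = -582976
Delta mod 53 = 24

Delta = 24 (mod 53)


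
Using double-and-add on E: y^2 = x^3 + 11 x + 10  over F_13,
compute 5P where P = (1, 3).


k = 5 = 101_2 (binary, LSB first: 101)
Double-and-add from P = (1, 3):
  bit 0 = 1: acc = O + (1, 3) = (1, 3)
  bit 1 = 0: acc unchanged = (1, 3)
  bit 2 = 1: acc = (1, 3) + (8, 5) = (7, 12)

5P = (7, 12)


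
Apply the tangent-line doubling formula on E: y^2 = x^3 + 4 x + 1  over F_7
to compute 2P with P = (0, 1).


Doubling: s = (3 x1^2 + a) / (2 y1)
s = (3*0^2 + 4) / (2*1) mod 7 = 2
x3 = s^2 - 2 x1 mod 7 = 2^2 - 2*0 = 4
y3 = s (x1 - x3) - y1 mod 7 = 2 * (0 - 4) - 1 = 5

2P = (4, 5)


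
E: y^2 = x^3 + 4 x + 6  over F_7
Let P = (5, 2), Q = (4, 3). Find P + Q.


P != Q, so use the chord formula.
s = (y2 - y1) / (x2 - x1) = (1) / (6) mod 7 = 6
x3 = s^2 - x1 - x2 mod 7 = 6^2 - 5 - 4 = 6
y3 = s (x1 - x3) - y1 mod 7 = 6 * (5 - 6) - 2 = 6

P + Q = (6, 6)


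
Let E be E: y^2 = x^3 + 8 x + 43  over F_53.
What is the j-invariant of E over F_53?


Delta = -16(4 a^3 + 27 b^2) mod 53 = 34
-1728 * (4 a)^3 = -1728 * (4*8)^3 mod 53 = 29
j = 29 * 34^(-1) mod 53 = 18

j = 18 (mod 53)


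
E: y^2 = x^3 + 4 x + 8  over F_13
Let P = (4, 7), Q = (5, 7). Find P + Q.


P != Q, so use the chord formula.
s = (y2 - y1) / (x2 - x1) = (0) / (1) mod 13 = 0
x3 = s^2 - x1 - x2 mod 13 = 0^2 - 4 - 5 = 4
y3 = s (x1 - x3) - y1 mod 13 = 0 * (4 - 4) - 7 = 6

P + Q = (4, 6)


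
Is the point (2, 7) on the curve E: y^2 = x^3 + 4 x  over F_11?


Check whether y^2 = x^3 + 4 x + 0 (mod 11) for (x, y) = (2, 7).
LHS: y^2 = 7^2 mod 11 = 5
RHS: x^3 + 4 x + 0 = 2^3 + 4*2 + 0 mod 11 = 5
LHS = RHS

Yes, on the curve


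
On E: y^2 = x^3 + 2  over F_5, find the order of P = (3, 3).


Compute successive multiples of P until we hit O:
  1P = (3, 3)
  2P = (3, 2)
  3P = O

ord(P) = 3


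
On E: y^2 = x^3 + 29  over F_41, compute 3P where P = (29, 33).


k = 3 = 11_2 (binary, LSB first: 11)
Double-and-add from P = (29, 33):
  bit 0 = 1: acc = O + (29, 33) = (29, 33)
  bit 1 = 1: acc = (29, 33) + (15, 40) = (28, 28)

3P = (28, 28)


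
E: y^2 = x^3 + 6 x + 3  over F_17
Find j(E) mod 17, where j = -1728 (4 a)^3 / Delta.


Delta = -16(4 a^3 + 27 b^2) mod 17 = 2
-1728 * (4 a)^3 = -1728 * (4*6)^3 mod 17 = 1
j = 1 * 2^(-1) mod 17 = 9

j = 9 (mod 17)


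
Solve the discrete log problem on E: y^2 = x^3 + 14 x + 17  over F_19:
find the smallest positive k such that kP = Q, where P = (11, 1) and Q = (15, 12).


Enumerate multiples of P until we hit Q = (15, 12):
  1P = (11, 1)
  2P = (4, 17)
  3P = (10, 13)
  4P = (9, 13)
  5P = (16, 10)
  6P = (15, 7)
  7P = (0, 6)
  8P = (17, 0)
  9P = (0, 13)
  10P = (15, 12)
Match found at i = 10.

k = 10


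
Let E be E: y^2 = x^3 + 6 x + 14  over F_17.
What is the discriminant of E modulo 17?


4 a^3 + 27 b^2 = 4*6^3 + 27*14^2 = 864 + 5292 = 6156
Delta = -16 * (6156) = -98496
Delta mod 17 = 2

Delta = 2 (mod 17)


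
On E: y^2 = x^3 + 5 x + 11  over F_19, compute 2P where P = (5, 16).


Doubling: s = (3 x1^2 + a) / (2 y1)
s = (3*5^2 + 5) / (2*16) mod 19 = 12
x3 = s^2 - 2 x1 mod 19 = 12^2 - 2*5 = 1
y3 = s (x1 - x3) - y1 mod 19 = 12 * (5 - 1) - 16 = 13

2P = (1, 13)


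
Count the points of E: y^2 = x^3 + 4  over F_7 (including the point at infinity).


For each x in F_7, count y with y^2 = x^3 + 0 x + 4 mod 7:
  x = 0: RHS = 4, y in [2, 5]  -> 2 point(s)
Affine points: 2. Add the point at infinity: total = 3.

#E(F_7) = 3


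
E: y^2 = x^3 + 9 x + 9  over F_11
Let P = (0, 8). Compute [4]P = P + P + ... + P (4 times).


k = 4 = 100_2 (binary, LSB first: 001)
Double-and-add from P = (0, 8):
  bit 0 = 0: acc unchanged = O
  bit 1 = 0: acc unchanged = O
  bit 2 = 1: acc = O + (6, 2) = (6, 2)

4P = (6, 2)


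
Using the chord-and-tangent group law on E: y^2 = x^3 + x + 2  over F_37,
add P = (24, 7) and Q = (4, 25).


P != Q, so use the chord formula.
s = (y2 - y1) / (x2 - x1) = (18) / (17) mod 37 = 25
x3 = s^2 - x1 - x2 mod 37 = 25^2 - 24 - 4 = 5
y3 = s (x1 - x3) - y1 mod 37 = 25 * (24 - 5) - 7 = 24

P + Q = (5, 24)


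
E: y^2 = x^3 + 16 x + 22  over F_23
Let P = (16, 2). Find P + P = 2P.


Doubling: s = (3 x1^2 + a) / (2 y1)
s = (3*16^2 + 16) / (2*2) mod 23 = 12
x3 = s^2 - 2 x1 mod 23 = 12^2 - 2*16 = 20
y3 = s (x1 - x3) - y1 mod 23 = 12 * (16 - 20) - 2 = 19

2P = (20, 19)


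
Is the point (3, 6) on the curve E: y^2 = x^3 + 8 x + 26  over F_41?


Check whether y^2 = x^3 + 8 x + 26 (mod 41) for (x, y) = (3, 6).
LHS: y^2 = 6^2 mod 41 = 36
RHS: x^3 + 8 x + 26 = 3^3 + 8*3 + 26 mod 41 = 36
LHS = RHS

Yes, on the curve


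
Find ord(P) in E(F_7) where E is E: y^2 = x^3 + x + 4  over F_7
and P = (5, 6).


Compute successive multiples of P until we hit O:
  1P = (5, 6)
  2P = (6, 4)
  3P = (0, 5)
  4P = (4, 4)
  5P = (2, 0)
  6P = (4, 3)
  7P = (0, 2)
  8P = (6, 3)
  ... (continuing to 10P)
  10P = O

ord(P) = 10


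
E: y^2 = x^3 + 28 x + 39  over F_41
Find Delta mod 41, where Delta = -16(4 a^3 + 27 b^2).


4 a^3 + 27 b^2 = 4*28^3 + 27*39^2 = 87808 + 41067 = 128875
Delta = -16 * (128875) = -2062000
Delta mod 41 = 13

Delta = 13 (mod 41)


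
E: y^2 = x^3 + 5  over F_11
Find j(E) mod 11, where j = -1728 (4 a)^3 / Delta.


Delta = -16(4 a^3 + 27 b^2) mod 11 = 2
-1728 * (4 a)^3 = -1728 * (4*0)^3 mod 11 = 0
j = 0 * 2^(-1) mod 11 = 0

j = 0 (mod 11)


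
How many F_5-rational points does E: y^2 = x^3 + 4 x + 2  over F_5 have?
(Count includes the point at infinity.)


For each x in F_5, count y with y^2 = x^3 + 4 x + 2 mod 5:
  x = 3: RHS = 1, y in [1, 4]  -> 2 point(s)
Affine points: 2. Add the point at infinity: total = 3.

#E(F_5) = 3


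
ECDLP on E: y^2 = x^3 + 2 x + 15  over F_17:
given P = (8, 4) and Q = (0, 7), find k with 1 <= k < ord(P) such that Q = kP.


Enumerate multiples of P until we hit Q = (0, 7):
  1P = (8, 4)
  2P = (10, 7)
  3P = (14, 4)
  4P = (12, 13)
  5P = (1, 16)
  6P = (4, 11)
  7P = (7, 7)
  8P = (11, 5)
  9P = (0, 10)
  10P = (0, 7)
Match found at i = 10.

k = 10


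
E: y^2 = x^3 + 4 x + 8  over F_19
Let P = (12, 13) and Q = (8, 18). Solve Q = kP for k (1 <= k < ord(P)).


Enumerate multiples of P until we hit Q = (8, 18):
  1P = (12, 13)
  2P = (2, 10)
  3P = (3, 3)
  4P = (5, 18)
  5P = (6, 18)
  6P = (17, 7)
  7P = (15, 2)
  8P = (16, 8)
  9P = (8, 1)
  10P = (8, 18)
Match found at i = 10.

k = 10


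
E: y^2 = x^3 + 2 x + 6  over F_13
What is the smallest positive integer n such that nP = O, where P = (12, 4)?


Compute successive multiples of P until we hit O:
  1P = (12, 4)
  2P = (3, 0)
  3P = (12, 9)
  4P = O

ord(P) = 4


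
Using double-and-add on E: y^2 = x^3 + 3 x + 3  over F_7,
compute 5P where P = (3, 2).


k = 5 = 101_2 (binary, LSB first: 101)
Double-and-add from P = (3, 2):
  bit 0 = 1: acc = O + (3, 2) = (3, 2)
  bit 1 = 0: acc unchanged = (3, 2)
  bit 2 = 1: acc = (3, 2) + (3, 2) = (3, 5)

5P = (3, 5)


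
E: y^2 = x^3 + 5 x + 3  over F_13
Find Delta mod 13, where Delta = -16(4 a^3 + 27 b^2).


4 a^3 + 27 b^2 = 4*5^3 + 27*3^2 = 500 + 243 = 743
Delta = -16 * (743) = -11888
Delta mod 13 = 7

Delta = 7 (mod 13)


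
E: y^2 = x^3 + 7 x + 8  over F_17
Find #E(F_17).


For each x in F_17, count y with y^2 = x^3 + 7 x + 8 mod 17:
  x = 0: RHS = 8, y in [5, 12]  -> 2 point(s)
  x = 1: RHS = 16, y in [4, 13]  -> 2 point(s)
  x = 2: RHS = 13, y in [8, 9]  -> 2 point(s)
  x = 4: RHS = 15, y in [7, 10]  -> 2 point(s)
  x = 5: RHS = 15, y in [7, 10]  -> 2 point(s)
  x = 7: RHS = 9, y in [3, 14]  -> 2 point(s)
  x = 8: RHS = 15, y in [7, 10]  -> 2 point(s)
  x = 9: RHS = 1, y in [1, 16]  -> 2 point(s)
  x = 12: RHS = 1, y in [1, 16]  -> 2 point(s)
  x = 13: RHS = 1, y in [1, 16]  -> 2 point(s)
  x = 16: RHS = 0, y in [0]  -> 1 point(s)
Affine points: 21. Add the point at infinity: total = 22.

#E(F_17) = 22


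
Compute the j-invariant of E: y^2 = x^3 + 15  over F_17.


Delta = -16(4 a^3 + 27 b^2) mod 17 = 6
-1728 * (4 a)^3 = -1728 * (4*0)^3 mod 17 = 0
j = 0 * 6^(-1) mod 17 = 0

j = 0 (mod 17)


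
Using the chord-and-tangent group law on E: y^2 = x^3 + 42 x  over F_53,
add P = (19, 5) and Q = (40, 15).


P != Q, so use the chord formula.
s = (y2 - y1) / (x2 - x1) = (10) / (21) mod 53 = 3
x3 = s^2 - x1 - x2 mod 53 = 3^2 - 19 - 40 = 3
y3 = s (x1 - x3) - y1 mod 53 = 3 * (19 - 3) - 5 = 43

P + Q = (3, 43)


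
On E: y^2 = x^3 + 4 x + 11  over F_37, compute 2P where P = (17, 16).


Doubling: s = (3 x1^2 + a) / (2 y1)
s = (3*17^2 + 4) / (2*16) mod 37 = 33
x3 = s^2 - 2 x1 mod 37 = 33^2 - 2*17 = 19
y3 = s (x1 - x3) - y1 mod 37 = 33 * (17 - 19) - 16 = 29

2P = (19, 29)


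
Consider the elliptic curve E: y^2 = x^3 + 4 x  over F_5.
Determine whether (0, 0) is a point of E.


Check whether y^2 = x^3 + 4 x + 0 (mod 5) for (x, y) = (0, 0).
LHS: y^2 = 0^2 mod 5 = 0
RHS: x^3 + 4 x + 0 = 0^3 + 4*0 + 0 mod 5 = 0
LHS = RHS

Yes, on the curve


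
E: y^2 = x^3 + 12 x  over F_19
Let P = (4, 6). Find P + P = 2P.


Doubling: s = (3 x1^2 + a) / (2 y1)
s = (3*4^2 + 12) / (2*6) mod 19 = 5
x3 = s^2 - 2 x1 mod 19 = 5^2 - 2*4 = 17
y3 = s (x1 - x3) - y1 mod 19 = 5 * (4 - 17) - 6 = 5

2P = (17, 5)


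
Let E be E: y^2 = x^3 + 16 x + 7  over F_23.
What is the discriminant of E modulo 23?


4 a^3 + 27 b^2 = 4*16^3 + 27*7^2 = 16384 + 1323 = 17707
Delta = -16 * (17707) = -283312
Delta mod 23 = 2

Delta = 2 (mod 23)


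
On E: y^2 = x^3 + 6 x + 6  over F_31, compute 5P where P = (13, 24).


k = 5 = 101_2 (binary, LSB first: 101)
Double-and-add from P = (13, 24):
  bit 0 = 1: acc = O + (13, 24) = (13, 24)
  bit 1 = 0: acc unchanged = (13, 24)
  bit 2 = 1: acc = (13, 24) + (6, 17) = (13, 7)

5P = (13, 7)


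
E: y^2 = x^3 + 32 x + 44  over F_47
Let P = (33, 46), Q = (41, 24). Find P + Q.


P != Q, so use the chord formula.
s = (y2 - y1) / (x2 - x1) = (25) / (8) mod 47 = 9
x3 = s^2 - x1 - x2 mod 47 = 9^2 - 33 - 41 = 7
y3 = s (x1 - x3) - y1 mod 47 = 9 * (33 - 7) - 46 = 0

P + Q = (7, 0)


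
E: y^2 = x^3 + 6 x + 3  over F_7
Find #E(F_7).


For each x in F_7, count y with y^2 = x^3 + 6 x + 3 mod 7:
  x = 2: RHS = 2, y in [3, 4]  -> 2 point(s)
  x = 4: RHS = 0, y in [0]  -> 1 point(s)
  x = 5: RHS = 4, y in [2, 5]  -> 2 point(s)
Affine points: 5. Add the point at infinity: total = 6.

#E(F_7) = 6


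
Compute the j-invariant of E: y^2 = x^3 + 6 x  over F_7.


Delta = -16(4 a^3 + 27 b^2) mod 7 = 1
-1728 * (4 a)^3 = -1728 * (4*6)^3 mod 7 = 6
j = 6 * 1^(-1) mod 7 = 6

j = 6 (mod 7)


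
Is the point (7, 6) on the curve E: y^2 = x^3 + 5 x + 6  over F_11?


Check whether y^2 = x^3 + 5 x + 6 (mod 11) for (x, y) = (7, 6).
LHS: y^2 = 6^2 mod 11 = 3
RHS: x^3 + 5 x + 6 = 7^3 + 5*7 + 6 mod 11 = 10
LHS != RHS

No, not on the curve


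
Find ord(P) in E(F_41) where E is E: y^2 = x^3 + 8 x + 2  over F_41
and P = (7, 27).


Compute successive multiples of P until we hit O:
  1P = (7, 27)
  2P = (35, 5)
  3P = (22, 17)
  4P = (17, 7)
  5P = (21, 1)
  6P = (29, 8)
  7P = (6, 15)
  8P = (8, 2)
  ... (continuing to 44P)
  44P = O

ord(P) = 44


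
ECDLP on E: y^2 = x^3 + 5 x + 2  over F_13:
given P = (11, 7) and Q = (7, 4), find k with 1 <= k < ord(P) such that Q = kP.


Enumerate multiples of P until we hit Q = (7, 4):
  1P = (11, 7)
  2P = (7, 9)
  3P = (5, 3)
  4P = (9, 3)
  5P = (10, 8)
  6P = (6, 1)
  7P = (12, 10)
  8P = (12, 3)
  9P = (6, 12)
  10P = (10, 5)
  11P = (9, 10)
  12P = (5, 10)
  13P = (7, 4)
Match found at i = 13.

k = 13


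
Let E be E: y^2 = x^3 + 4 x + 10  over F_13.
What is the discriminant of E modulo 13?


4 a^3 + 27 b^2 = 4*4^3 + 27*10^2 = 256 + 2700 = 2956
Delta = -16 * (2956) = -47296
Delta mod 13 = 11

Delta = 11 (mod 13)


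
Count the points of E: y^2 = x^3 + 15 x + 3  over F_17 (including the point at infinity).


For each x in F_17, count y with y^2 = x^3 + 15 x + 3 mod 17:
  x = 1: RHS = 2, y in [6, 11]  -> 2 point(s)
  x = 4: RHS = 8, y in [5, 12]  -> 2 point(s)
  x = 5: RHS = 16, y in [4, 13]  -> 2 point(s)
  x = 7: RHS = 9, y in [3, 14]  -> 2 point(s)
  x = 9: RHS = 0, y in [0]  -> 1 point(s)
  x = 13: RHS = 15, y in [7, 10]  -> 2 point(s)
  x = 14: RHS = 16, y in [4, 13]  -> 2 point(s)
  x = 15: RHS = 16, y in [4, 13]  -> 2 point(s)
  x = 16: RHS = 4, y in [2, 15]  -> 2 point(s)
Affine points: 17. Add the point at infinity: total = 18.

#E(F_17) = 18


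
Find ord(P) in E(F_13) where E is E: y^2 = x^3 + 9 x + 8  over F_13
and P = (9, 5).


Compute successive multiples of P until we hit O:
  1P = (9, 5)
  2P = (5, 10)
  3P = (3, 7)
  4P = (4, 2)
  5P = (4, 11)
  6P = (3, 6)
  7P = (5, 3)
  8P = (9, 8)
  ... (continuing to 9P)
  9P = O

ord(P) = 9


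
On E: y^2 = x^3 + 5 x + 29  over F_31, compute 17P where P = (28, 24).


k = 17 = 10001_2 (binary, LSB first: 10001)
Double-and-add from P = (28, 24):
  bit 0 = 1: acc = O + (28, 24) = (28, 24)
  bit 1 = 0: acc unchanged = (28, 24)
  bit 2 = 0: acc unchanged = (28, 24)
  bit 3 = 0: acc unchanged = (28, 24)
  bit 4 = 1: acc = (28, 24) + (1, 29) = (21, 8)

17P = (21, 8)


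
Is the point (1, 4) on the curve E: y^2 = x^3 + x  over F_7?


Check whether y^2 = x^3 + 1 x + 0 (mod 7) for (x, y) = (1, 4).
LHS: y^2 = 4^2 mod 7 = 2
RHS: x^3 + 1 x + 0 = 1^3 + 1*1 + 0 mod 7 = 2
LHS = RHS

Yes, on the curve


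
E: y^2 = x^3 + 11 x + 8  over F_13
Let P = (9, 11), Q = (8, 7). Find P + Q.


P != Q, so use the chord formula.
s = (y2 - y1) / (x2 - x1) = (9) / (12) mod 13 = 4
x3 = s^2 - x1 - x2 mod 13 = 4^2 - 9 - 8 = 12
y3 = s (x1 - x3) - y1 mod 13 = 4 * (9 - 12) - 11 = 3

P + Q = (12, 3)


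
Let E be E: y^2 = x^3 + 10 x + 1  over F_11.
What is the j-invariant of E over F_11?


Delta = -16(4 a^3 + 27 b^2) mod 11 = 6
-1728 * (4 a)^3 = -1728 * (4*10)^3 mod 11 = 9
j = 9 * 6^(-1) mod 11 = 7

j = 7 (mod 11)


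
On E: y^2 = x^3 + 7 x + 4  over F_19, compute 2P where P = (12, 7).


Doubling: s = (3 x1^2 + a) / (2 y1)
s = (3*12^2 + 7) / (2*7) mod 19 = 11
x3 = s^2 - 2 x1 mod 19 = 11^2 - 2*12 = 2
y3 = s (x1 - x3) - y1 mod 19 = 11 * (12 - 2) - 7 = 8

2P = (2, 8)


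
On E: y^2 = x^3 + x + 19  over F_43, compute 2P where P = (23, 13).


Doubling: s = (3 x1^2 + a) / (2 y1)
s = (3*23^2 + 1) / (2*13) mod 43 = 28
x3 = s^2 - 2 x1 mod 43 = 28^2 - 2*23 = 7
y3 = s (x1 - x3) - y1 mod 43 = 28 * (23 - 7) - 13 = 5

2P = (7, 5)


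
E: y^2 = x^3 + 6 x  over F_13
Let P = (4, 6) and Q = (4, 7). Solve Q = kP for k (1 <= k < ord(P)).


Enumerate multiples of P until we hit Q = (4, 7):
  1P = (4, 6)
  2P = (9, 4)
  3P = (9, 9)
  4P = (4, 7)
Match found at i = 4.

k = 4


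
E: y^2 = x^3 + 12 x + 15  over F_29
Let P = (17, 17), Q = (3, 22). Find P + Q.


P != Q, so use the chord formula.
s = (y2 - y1) / (x2 - x1) = (5) / (15) mod 29 = 10
x3 = s^2 - x1 - x2 mod 29 = 10^2 - 17 - 3 = 22
y3 = s (x1 - x3) - y1 mod 29 = 10 * (17 - 22) - 17 = 20

P + Q = (22, 20)


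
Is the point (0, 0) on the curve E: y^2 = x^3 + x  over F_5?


Check whether y^2 = x^3 + 1 x + 0 (mod 5) for (x, y) = (0, 0).
LHS: y^2 = 0^2 mod 5 = 0
RHS: x^3 + 1 x + 0 = 0^3 + 1*0 + 0 mod 5 = 0
LHS = RHS

Yes, on the curve


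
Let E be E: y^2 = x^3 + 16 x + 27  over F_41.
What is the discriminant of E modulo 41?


4 a^3 + 27 b^2 = 4*16^3 + 27*27^2 = 16384 + 19683 = 36067
Delta = -16 * (36067) = -577072
Delta mod 41 = 3

Delta = 3 (mod 41)


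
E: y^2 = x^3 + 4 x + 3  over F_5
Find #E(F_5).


For each x in F_5, count y with y^2 = x^3 + 4 x + 3 mod 5:
  x = 2: RHS = 4, y in [2, 3]  -> 2 point(s)
Affine points: 2. Add the point at infinity: total = 3.

#E(F_5) = 3


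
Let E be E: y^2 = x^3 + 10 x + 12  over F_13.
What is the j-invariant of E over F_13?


Delta = -16(4 a^3 + 27 b^2) mod 13 = 9
-1728 * (4 a)^3 = -1728 * (4*10)^3 mod 13 = 1
j = 1 * 9^(-1) mod 13 = 3

j = 3 (mod 13)


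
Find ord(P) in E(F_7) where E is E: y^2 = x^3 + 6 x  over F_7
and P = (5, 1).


Compute successive multiples of P until we hit O:
  1P = (5, 1)
  2P = (1, 0)
  3P = (5, 6)
  4P = O

ord(P) = 4


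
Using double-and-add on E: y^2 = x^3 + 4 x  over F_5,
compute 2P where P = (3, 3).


k = 2 = 10_2 (binary, LSB first: 01)
Double-and-add from P = (3, 3):
  bit 0 = 0: acc unchanged = O
  bit 1 = 1: acc = O + (0, 0) = (0, 0)

2P = (0, 0)


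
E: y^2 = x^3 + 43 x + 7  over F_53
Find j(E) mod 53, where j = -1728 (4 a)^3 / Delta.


Delta = -16(4 a^3 + 27 b^2) mod 53 = 8
-1728 * (4 a)^3 = -1728 * (4*43)^3 mod 53 = 27
j = 27 * 8^(-1) mod 53 = 10

j = 10 (mod 53)


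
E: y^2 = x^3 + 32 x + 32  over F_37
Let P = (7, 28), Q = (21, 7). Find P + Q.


P != Q, so use the chord formula.
s = (y2 - y1) / (x2 - x1) = (16) / (14) mod 37 = 17
x3 = s^2 - x1 - x2 mod 37 = 17^2 - 7 - 21 = 2
y3 = s (x1 - x3) - y1 mod 37 = 17 * (7 - 2) - 28 = 20

P + Q = (2, 20)


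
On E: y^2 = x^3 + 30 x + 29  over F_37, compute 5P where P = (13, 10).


k = 5 = 101_2 (binary, LSB first: 101)
Double-and-add from P = (13, 10):
  bit 0 = 1: acc = O + (13, 10) = (13, 10)
  bit 1 = 0: acc unchanged = (13, 10)
  bit 2 = 1: acc = (13, 10) + (14, 23) = (31, 15)

5P = (31, 15)


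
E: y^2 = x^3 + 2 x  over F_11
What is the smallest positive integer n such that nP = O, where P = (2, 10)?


Compute successive multiples of P until we hit O:
  1P = (2, 10)
  2P = (1, 5)
  3P = (0, 0)
  4P = (1, 6)
  5P = (2, 1)
  6P = O

ord(P) = 6


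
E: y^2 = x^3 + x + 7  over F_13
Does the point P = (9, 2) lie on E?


Check whether y^2 = x^3 + 1 x + 7 (mod 13) for (x, y) = (9, 2).
LHS: y^2 = 2^2 mod 13 = 4
RHS: x^3 + 1 x + 7 = 9^3 + 1*9 + 7 mod 13 = 4
LHS = RHS

Yes, on the curve


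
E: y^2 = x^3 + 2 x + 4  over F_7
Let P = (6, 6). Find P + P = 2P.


Doubling: s = (3 x1^2 + a) / (2 y1)
s = (3*6^2 + 2) / (2*6) mod 7 = 1
x3 = s^2 - 2 x1 mod 7 = 1^2 - 2*6 = 3
y3 = s (x1 - x3) - y1 mod 7 = 1 * (6 - 3) - 6 = 4

2P = (3, 4)


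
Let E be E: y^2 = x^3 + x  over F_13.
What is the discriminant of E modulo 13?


4 a^3 + 27 b^2 = 4*1^3 + 27*0^2 = 4 + 0 = 4
Delta = -16 * (4) = -64
Delta mod 13 = 1

Delta = 1 (mod 13)


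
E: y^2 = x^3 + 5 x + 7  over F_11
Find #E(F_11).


For each x in F_11, count y with y^2 = x^3 + 5 x + 7 mod 11:
  x = 2: RHS = 3, y in [5, 6]  -> 2 point(s)
  x = 3: RHS = 5, y in [4, 7]  -> 2 point(s)
  x = 4: RHS = 3, y in [5, 6]  -> 2 point(s)
  x = 5: RHS = 3, y in [5, 6]  -> 2 point(s)
  x = 6: RHS = 0, y in [0]  -> 1 point(s)
  x = 7: RHS = 0, y in [0]  -> 1 point(s)
  x = 8: RHS = 9, y in [3, 8]  -> 2 point(s)
  x = 9: RHS = 0, y in [0]  -> 1 point(s)
  x = 10: RHS = 1, y in [1, 10]  -> 2 point(s)
Affine points: 15. Add the point at infinity: total = 16.

#E(F_11) = 16


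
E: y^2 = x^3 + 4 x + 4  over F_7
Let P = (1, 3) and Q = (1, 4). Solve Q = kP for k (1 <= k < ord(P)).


Enumerate multiples of P until we hit Q = (1, 4):
  1P = (1, 3)
  2P = (5, 4)
  3P = (5, 3)
  4P = (1, 4)
Match found at i = 4.

k = 4


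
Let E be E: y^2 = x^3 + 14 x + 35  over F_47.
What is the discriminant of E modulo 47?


4 a^3 + 27 b^2 = 4*14^3 + 27*35^2 = 10976 + 33075 = 44051
Delta = -16 * (44051) = -704816
Delta mod 47 = 43

Delta = 43 (mod 47)


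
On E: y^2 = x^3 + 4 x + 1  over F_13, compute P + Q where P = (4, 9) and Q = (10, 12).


P != Q, so use the chord formula.
s = (y2 - y1) / (x2 - x1) = (3) / (6) mod 13 = 7
x3 = s^2 - x1 - x2 mod 13 = 7^2 - 4 - 10 = 9
y3 = s (x1 - x3) - y1 mod 13 = 7 * (4 - 9) - 9 = 8

P + Q = (9, 8)


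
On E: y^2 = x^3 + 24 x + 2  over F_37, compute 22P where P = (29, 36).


k = 22 = 10110_2 (binary, LSB first: 01101)
Double-and-add from P = (29, 36):
  bit 0 = 0: acc unchanged = O
  bit 1 = 1: acc = O + (25, 13) = (25, 13)
  bit 2 = 1: acc = (25, 13) + (31, 7) = (19, 18)
  bit 3 = 0: acc unchanged = (19, 18)
  bit 4 = 1: acc = (19, 18) + (24, 34) = (22, 2)

22P = (22, 2)


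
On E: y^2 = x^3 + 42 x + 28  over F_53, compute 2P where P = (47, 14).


Doubling: s = (3 x1^2 + a) / (2 y1)
s = (3*47^2 + 42) / (2*14) mod 53 = 47
x3 = s^2 - 2 x1 mod 53 = 47^2 - 2*47 = 48
y3 = s (x1 - x3) - y1 mod 53 = 47 * (47 - 48) - 14 = 45

2P = (48, 45)


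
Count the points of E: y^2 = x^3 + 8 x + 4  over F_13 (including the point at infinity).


For each x in F_13, count y with y^2 = x^3 + 8 x + 4 mod 13:
  x = 0: RHS = 4, y in [2, 11]  -> 2 point(s)
  x = 1: RHS = 0, y in [0]  -> 1 point(s)
  x = 3: RHS = 3, y in [4, 9]  -> 2 point(s)
  x = 4: RHS = 9, y in [3, 10]  -> 2 point(s)
  x = 5: RHS = 0, y in [0]  -> 1 point(s)
  x = 7: RHS = 0, y in [0]  -> 1 point(s)
  x = 9: RHS = 12, y in [5, 8]  -> 2 point(s)
Affine points: 11. Add the point at infinity: total = 12.

#E(F_13) = 12


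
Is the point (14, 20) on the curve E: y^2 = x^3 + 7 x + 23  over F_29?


Check whether y^2 = x^3 + 7 x + 23 (mod 29) for (x, y) = (14, 20).
LHS: y^2 = 20^2 mod 29 = 23
RHS: x^3 + 7 x + 23 = 14^3 + 7*14 + 23 mod 29 = 23
LHS = RHS

Yes, on the curve


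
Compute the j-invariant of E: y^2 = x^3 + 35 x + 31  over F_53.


Delta = -16(4 a^3 + 27 b^2) mod 53 = 19
-1728 * (4 a)^3 = -1728 * (4*35)^3 mod 53 = 15
j = 15 * 19^(-1) mod 53 = 51

j = 51 (mod 53)


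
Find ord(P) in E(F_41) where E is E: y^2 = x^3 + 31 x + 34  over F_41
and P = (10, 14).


Compute successive multiples of P until we hit O:
  1P = (10, 14)
  2P = (31, 35)
  3P = (1, 36)
  4P = (38, 18)
  5P = (29, 36)
  6P = (3, 20)
  7P = (12, 17)
  8P = (11, 5)
  ... (continuing to 42P)
  42P = O

ord(P) = 42


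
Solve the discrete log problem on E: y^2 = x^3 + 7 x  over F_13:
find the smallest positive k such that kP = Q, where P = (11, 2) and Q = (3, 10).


Enumerate multiples of P until we hit Q = (3, 10):
  1P = (11, 2)
  2P = (3, 10)
Match found at i = 2.

k = 2


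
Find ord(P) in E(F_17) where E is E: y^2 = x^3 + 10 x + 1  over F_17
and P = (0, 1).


Compute successive multiples of P until we hit O:
  1P = (0, 1)
  2P = (8, 10)
  3P = (10, 9)
  4P = (9, 2)
  5P = (12, 9)
  6P = (13, 13)
  7P = (13, 4)
  8P = (12, 8)
  ... (continuing to 13P)
  13P = O

ord(P) = 13


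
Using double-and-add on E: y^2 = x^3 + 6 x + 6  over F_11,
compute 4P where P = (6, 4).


k = 4 = 100_2 (binary, LSB first: 001)
Double-and-add from P = (6, 4):
  bit 0 = 0: acc unchanged = O
  bit 1 = 0: acc unchanged = O
  bit 2 = 1: acc = O + (8, 7) = (8, 7)

4P = (8, 7)


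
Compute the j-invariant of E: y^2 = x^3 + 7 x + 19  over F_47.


Delta = -16(4 a^3 + 27 b^2) mod 47 = 38
-1728 * (4 a)^3 = -1728 * (4*7)^3 mod 47 = 33
j = 33 * 38^(-1) mod 47 = 12

j = 12 (mod 47)


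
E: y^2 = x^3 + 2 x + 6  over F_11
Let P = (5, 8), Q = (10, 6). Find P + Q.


P != Q, so use the chord formula.
s = (y2 - y1) / (x2 - x1) = (9) / (5) mod 11 = 4
x3 = s^2 - x1 - x2 mod 11 = 4^2 - 5 - 10 = 1
y3 = s (x1 - x3) - y1 mod 11 = 4 * (5 - 1) - 8 = 8

P + Q = (1, 8)


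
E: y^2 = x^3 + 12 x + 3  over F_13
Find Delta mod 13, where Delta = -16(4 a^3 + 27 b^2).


4 a^3 + 27 b^2 = 4*12^3 + 27*3^2 = 6912 + 243 = 7155
Delta = -16 * (7155) = -114480
Delta mod 13 = 11

Delta = 11 (mod 13)


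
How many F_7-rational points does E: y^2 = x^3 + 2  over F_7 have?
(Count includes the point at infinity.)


For each x in F_7, count y with y^2 = x^3 + 0 x + 2 mod 7:
  x = 0: RHS = 2, y in [3, 4]  -> 2 point(s)
  x = 3: RHS = 1, y in [1, 6]  -> 2 point(s)
  x = 5: RHS = 1, y in [1, 6]  -> 2 point(s)
  x = 6: RHS = 1, y in [1, 6]  -> 2 point(s)
Affine points: 8. Add the point at infinity: total = 9.

#E(F_7) = 9


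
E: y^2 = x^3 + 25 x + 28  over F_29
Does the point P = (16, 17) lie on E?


Check whether y^2 = x^3 + 25 x + 28 (mod 29) for (x, y) = (16, 17).
LHS: y^2 = 17^2 mod 29 = 28
RHS: x^3 + 25 x + 28 = 16^3 + 25*16 + 28 mod 29 = 0
LHS != RHS

No, not on the curve


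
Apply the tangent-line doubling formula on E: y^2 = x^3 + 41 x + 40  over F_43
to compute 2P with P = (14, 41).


Doubling: s = (3 x1^2 + a) / (2 y1)
s = (3*14^2 + 41) / (2*41) mod 43 = 4
x3 = s^2 - 2 x1 mod 43 = 4^2 - 2*14 = 31
y3 = s (x1 - x3) - y1 mod 43 = 4 * (14 - 31) - 41 = 20

2P = (31, 20)


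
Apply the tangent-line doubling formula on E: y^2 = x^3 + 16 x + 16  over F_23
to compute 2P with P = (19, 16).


Doubling: s = (3 x1^2 + a) / (2 y1)
s = (3*19^2 + 16) / (2*16) mod 23 = 2
x3 = s^2 - 2 x1 mod 23 = 2^2 - 2*19 = 12
y3 = s (x1 - x3) - y1 mod 23 = 2 * (19 - 12) - 16 = 21

2P = (12, 21)


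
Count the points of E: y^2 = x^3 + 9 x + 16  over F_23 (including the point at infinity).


For each x in F_23, count y with y^2 = x^3 + 9 x + 16 mod 23:
  x = 0: RHS = 16, y in [4, 19]  -> 2 point(s)
  x = 1: RHS = 3, y in [7, 16]  -> 2 point(s)
  x = 3: RHS = 1, y in [1, 22]  -> 2 point(s)
  x = 4: RHS = 1, y in [1, 22]  -> 2 point(s)
  x = 5: RHS = 2, y in [5, 18]  -> 2 point(s)
  x = 7: RHS = 8, y in [10, 13]  -> 2 point(s)
  x = 8: RHS = 2, y in [5, 18]  -> 2 point(s)
  x = 10: RHS = 2, y in [5, 18]  -> 2 point(s)
  x = 12: RHS = 12, y in [9, 14]  -> 2 point(s)
  x = 16: RHS = 1, y in [1, 22]  -> 2 point(s)
  x = 19: RHS = 8, y in [10, 13]  -> 2 point(s)
  x = 20: RHS = 8, y in [10, 13]  -> 2 point(s)
  x = 21: RHS = 13, y in [6, 17]  -> 2 point(s)
  x = 22: RHS = 6, y in [11, 12]  -> 2 point(s)
Affine points: 28. Add the point at infinity: total = 29.

#E(F_23) = 29


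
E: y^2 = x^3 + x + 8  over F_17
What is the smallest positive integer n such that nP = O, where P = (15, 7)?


Compute successive multiples of P until we hit O:
  1P = (15, 7)
  2P = (2, 16)
  3P = (4, 5)
  4P = (0, 5)
  5P = (3, 15)
  6P = (7, 16)
  7P = (13, 12)
  8P = (8, 1)
  ... (continuing to 25P)
  25P = O

ord(P) = 25


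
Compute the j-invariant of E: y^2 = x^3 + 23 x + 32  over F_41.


Delta = -16(4 a^3 + 27 b^2) mod 41 = 6
-1728 * (4 a)^3 = -1728 * (4*23)^3 mod 41 = 27
j = 27 * 6^(-1) mod 41 = 25

j = 25 (mod 41)


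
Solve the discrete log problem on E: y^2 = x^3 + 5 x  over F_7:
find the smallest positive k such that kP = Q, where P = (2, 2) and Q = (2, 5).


Enumerate multiples of P until we hit Q = (2, 5):
  1P = (2, 2)
  2P = (4, 0)
  3P = (2, 5)
Match found at i = 3.

k = 3


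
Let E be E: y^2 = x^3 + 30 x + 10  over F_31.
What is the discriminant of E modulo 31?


4 a^3 + 27 b^2 = 4*30^3 + 27*10^2 = 108000 + 2700 = 110700
Delta = -16 * (110700) = -1771200
Delta mod 31 = 16

Delta = 16 (mod 31)


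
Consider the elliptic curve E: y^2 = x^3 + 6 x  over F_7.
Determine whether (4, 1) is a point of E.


Check whether y^2 = x^3 + 6 x + 0 (mod 7) for (x, y) = (4, 1).
LHS: y^2 = 1^2 mod 7 = 1
RHS: x^3 + 6 x + 0 = 4^3 + 6*4 + 0 mod 7 = 4
LHS != RHS

No, not on the curve


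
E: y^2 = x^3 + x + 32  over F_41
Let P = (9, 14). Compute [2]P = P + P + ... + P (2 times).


k = 2 = 10_2 (binary, LSB first: 01)
Double-and-add from P = (9, 14):
  bit 0 = 0: acc unchanged = O
  bit 1 = 1: acc = O + (32, 14) = (32, 14)

2P = (32, 14)


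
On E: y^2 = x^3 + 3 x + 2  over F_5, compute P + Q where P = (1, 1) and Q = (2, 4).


P != Q, so use the chord formula.
s = (y2 - y1) / (x2 - x1) = (3) / (1) mod 5 = 3
x3 = s^2 - x1 - x2 mod 5 = 3^2 - 1 - 2 = 1
y3 = s (x1 - x3) - y1 mod 5 = 3 * (1 - 1) - 1 = 4

P + Q = (1, 4)


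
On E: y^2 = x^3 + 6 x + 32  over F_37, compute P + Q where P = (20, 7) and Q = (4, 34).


P != Q, so use the chord formula.
s = (y2 - y1) / (x2 - x1) = (27) / (21) mod 37 = 33
x3 = s^2 - x1 - x2 mod 37 = 33^2 - 20 - 4 = 29
y3 = s (x1 - x3) - y1 mod 37 = 33 * (20 - 29) - 7 = 29

P + Q = (29, 29)


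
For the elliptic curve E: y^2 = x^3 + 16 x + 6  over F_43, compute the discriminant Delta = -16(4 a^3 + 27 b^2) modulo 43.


4 a^3 + 27 b^2 = 4*16^3 + 27*6^2 = 16384 + 972 = 17356
Delta = -16 * (17356) = -277696
Delta mod 43 = 41

Delta = 41 (mod 43)


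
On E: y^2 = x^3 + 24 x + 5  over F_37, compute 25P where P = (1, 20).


k = 25 = 11001_2 (binary, LSB first: 10011)
Double-and-add from P = (1, 20):
  bit 0 = 1: acc = O + (1, 20) = (1, 20)
  bit 1 = 0: acc unchanged = (1, 20)
  bit 2 = 0: acc unchanged = (1, 20)
  bit 3 = 1: acc = (1, 20) + (3, 20) = (33, 17)
  bit 4 = 1: acc = (33, 17) + (24, 30) = (20, 30)

25P = (20, 30)


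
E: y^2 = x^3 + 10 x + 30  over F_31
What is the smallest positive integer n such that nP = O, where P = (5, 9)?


Compute successive multiples of P until we hit O:
  1P = (5, 9)
  2P = (30, 9)
  3P = (27, 22)
  4P = (3, 26)
  5P = (10, 18)
  6P = (18, 11)
  7P = (26, 14)
  8P = (8, 8)
  ... (continuing to 40P)
  40P = O

ord(P) = 40


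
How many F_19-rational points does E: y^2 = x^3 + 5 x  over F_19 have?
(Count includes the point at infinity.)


For each x in F_19, count y with y^2 = x^3 + 5 x + 0 mod 19:
  x = 0: RHS = 0, y in [0]  -> 1 point(s)
  x = 1: RHS = 6, y in [5, 14]  -> 2 point(s)
  x = 3: RHS = 4, y in [2, 17]  -> 2 point(s)
  x = 5: RHS = 17, y in [6, 13]  -> 2 point(s)
  x = 7: RHS = 17, y in [6, 13]  -> 2 point(s)
  x = 8: RHS = 1, y in [1, 18]  -> 2 point(s)
  x = 10: RHS = 5, y in [9, 10]  -> 2 point(s)
  x = 13: RHS = 1, y in [1, 18]  -> 2 point(s)
  x = 15: RHS = 11, y in [7, 12]  -> 2 point(s)
  x = 17: RHS = 1, y in [1, 18]  -> 2 point(s)
Affine points: 19. Add the point at infinity: total = 20.

#E(F_19) = 20


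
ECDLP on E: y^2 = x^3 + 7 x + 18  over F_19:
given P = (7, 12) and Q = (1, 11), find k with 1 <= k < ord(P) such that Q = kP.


Enumerate multiples of P until we hit Q = (1, 11):
  1P = (7, 12)
  2P = (12, 5)
  3P = (5, 8)
  4P = (11, 18)
  5P = (8, 15)
  6P = (13, 8)
  7P = (10, 9)
  8P = (3, 3)
  9P = (1, 11)
Match found at i = 9.

k = 9


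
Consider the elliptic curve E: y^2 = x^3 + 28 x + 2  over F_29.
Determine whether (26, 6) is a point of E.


Check whether y^2 = x^3 + 28 x + 2 (mod 29) for (x, y) = (26, 6).
LHS: y^2 = 6^2 mod 29 = 7
RHS: x^3 + 28 x + 2 = 26^3 + 28*26 + 2 mod 29 = 7
LHS = RHS

Yes, on the curve


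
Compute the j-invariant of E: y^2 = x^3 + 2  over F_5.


Delta = -16(4 a^3 + 27 b^2) mod 5 = 2
-1728 * (4 a)^3 = -1728 * (4*0)^3 mod 5 = 0
j = 0 * 2^(-1) mod 5 = 0

j = 0 (mod 5)


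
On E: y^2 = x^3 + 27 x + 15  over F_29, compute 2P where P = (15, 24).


Doubling: s = (3 x1^2 + a) / (2 y1)
s = (3*15^2 + 27) / (2*24) mod 29 = 11
x3 = s^2 - 2 x1 mod 29 = 11^2 - 2*15 = 4
y3 = s (x1 - x3) - y1 mod 29 = 11 * (15 - 4) - 24 = 10

2P = (4, 10)


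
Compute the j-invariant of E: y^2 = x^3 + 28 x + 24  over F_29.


Delta = -16(4 a^3 + 27 b^2) mod 29 = 23
-1728 * (4 a)^3 = -1728 * (4*28)^3 mod 29 = 15
j = 15 * 23^(-1) mod 29 = 12

j = 12 (mod 29)


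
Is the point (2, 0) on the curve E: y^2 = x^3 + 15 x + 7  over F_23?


Check whether y^2 = x^3 + 15 x + 7 (mod 23) for (x, y) = (2, 0).
LHS: y^2 = 0^2 mod 23 = 0
RHS: x^3 + 15 x + 7 = 2^3 + 15*2 + 7 mod 23 = 22
LHS != RHS

No, not on the curve


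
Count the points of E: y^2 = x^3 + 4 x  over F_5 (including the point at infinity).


For each x in F_5, count y with y^2 = x^3 + 4 x + 0 mod 5:
  x = 0: RHS = 0, y in [0]  -> 1 point(s)
  x = 1: RHS = 0, y in [0]  -> 1 point(s)
  x = 2: RHS = 1, y in [1, 4]  -> 2 point(s)
  x = 3: RHS = 4, y in [2, 3]  -> 2 point(s)
  x = 4: RHS = 0, y in [0]  -> 1 point(s)
Affine points: 7. Add the point at infinity: total = 8.

#E(F_5) = 8


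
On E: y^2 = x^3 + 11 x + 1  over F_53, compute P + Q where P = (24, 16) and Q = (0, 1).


P != Q, so use the chord formula.
s = (y2 - y1) / (x2 - x1) = (38) / (29) mod 53 = 47
x3 = s^2 - x1 - x2 mod 53 = 47^2 - 24 - 0 = 12
y3 = s (x1 - x3) - y1 mod 53 = 47 * (24 - 12) - 16 = 18

P + Q = (12, 18)


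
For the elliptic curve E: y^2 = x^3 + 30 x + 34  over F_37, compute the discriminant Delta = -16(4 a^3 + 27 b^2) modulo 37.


4 a^3 + 27 b^2 = 4*30^3 + 27*34^2 = 108000 + 31212 = 139212
Delta = -16 * (139212) = -2227392
Delta mod 37 = 8

Delta = 8 (mod 37)


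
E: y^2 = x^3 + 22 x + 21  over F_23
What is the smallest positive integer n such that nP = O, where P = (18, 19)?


Compute successive multiples of P until we hit O:
  1P = (18, 19)
  2P = (5, 16)
  3P = (4, 9)
  4P = (17, 8)
  5P = (17, 15)
  6P = (4, 14)
  7P = (5, 7)
  8P = (18, 4)
  ... (continuing to 9P)
  9P = O

ord(P) = 9


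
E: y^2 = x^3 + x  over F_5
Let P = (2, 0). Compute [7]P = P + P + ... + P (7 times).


k = 7 = 111_2 (binary, LSB first: 111)
Double-and-add from P = (2, 0):
  bit 0 = 1: acc = O + (2, 0) = (2, 0)
  bit 1 = 1: acc = (2, 0) + O = (2, 0)
  bit 2 = 1: acc = (2, 0) + O = (2, 0)

7P = (2, 0)


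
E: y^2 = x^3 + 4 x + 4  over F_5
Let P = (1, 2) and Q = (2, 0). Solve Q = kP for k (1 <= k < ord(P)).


Enumerate multiples of P until we hit Q = (2, 0):
  1P = (1, 2)
  2P = (2, 0)
Match found at i = 2.

k = 2


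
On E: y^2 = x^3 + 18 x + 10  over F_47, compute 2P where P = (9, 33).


Doubling: s = (3 x1^2 + a) / (2 y1)
s = (3*9^2 + 18) / (2*33) mod 47 = 36
x3 = s^2 - 2 x1 mod 47 = 36^2 - 2*9 = 9
y3 = s (x1 - x3) - y1 mod 47 = 36 * (9 - 9) - 33 = 14

2P = (9, 14)


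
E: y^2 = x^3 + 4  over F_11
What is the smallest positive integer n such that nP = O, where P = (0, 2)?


Compute successive multiples of P until we hit O:
  1P = (0, 2)
  2P = (0, 9)
  3P = O

ord(P) = 3


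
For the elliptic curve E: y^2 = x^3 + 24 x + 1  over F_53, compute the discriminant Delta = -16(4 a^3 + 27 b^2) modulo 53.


4 a^3 + 27 b^2 = 4*24^3 + 27*1^2 = 55296 + 27 = 55323
Delta = -16 * (55323) = -885168
Delta mod 53 = 38

Delta = 38 (mod 53)


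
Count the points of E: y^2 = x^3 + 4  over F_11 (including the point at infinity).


For each x in F_11, count y with y^2 = x^3 + 0 x + 4 mod 11:
  x = 0: RHS = 4, y in [2, 9]  -> 2 point(s)
  x = 1: RHS = 5, y in [4, 7]  -> 2 point(s)
  x = 2: RHS = 1, y in [1, 10]  -> 2 point(s)
  x = 3: RHS = 9, y in [3, 8]  -> 2 point(s)
  x = 6: RHS = 0, y in [0]  -> 1 point(s)
  x = 10: RHS = 3, y in [5, 6]  -> 2 point(s)
Affine points: 11. Add the point at infinity: total = 12.

#E(F_11) = 12


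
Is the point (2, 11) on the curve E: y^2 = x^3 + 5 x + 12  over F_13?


Check whether y^2 = x^3 + 5 x + 12 (mod 13) for (x, y) = (2, 11).
LHS: y^2 = 11^2 mod 13 = 4
RHS: x^3 + 5 x + 12 = 2^3 + 5*2 + 12 mod 13 = 4
LHS = RHS

Yes, on the curve


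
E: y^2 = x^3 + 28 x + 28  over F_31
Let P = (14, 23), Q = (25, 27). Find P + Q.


P != Q, so use the chord formula.
s = (y2 - y1) / (x2 - x1) = (4) / (11) mod 31 = 6
x3 = s^2 - x1 - x2 mod 31 = 6^2 - 14 - 25 = 28
y3 = s (x1 - x3) - y1 mod 31 = 6 * (14 - 28) - 23 = 17

P + Q = (28, 17)


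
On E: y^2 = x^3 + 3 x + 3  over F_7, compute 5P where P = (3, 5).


k = 5 = 101_2 (binary, LSB first: 101)
Double-and-add from P = (3, 5):
  bit 0 = 1: acc = O + (3, 5) = (3, 5)
  bit 1 = 0: acc unchanged = (3, 5)
  bit 2 = 1: acc = (3, 5) + (3, 5) = (3, 2)

5P = (3, 2)


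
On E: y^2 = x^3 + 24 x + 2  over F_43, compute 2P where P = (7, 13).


Doubling: s = (3 x1^2 + a) / (2 y1)
s = (3*7^2 + 24) / (2*13) mod 43 = 38
x3 = s^2 - 2 x1 mod 43 = 38^2 - 2*7 = 11
y3 = s (x1 - x3) - y1 mod 43 = 38 * (7 - 11) - 13 = 7

2P = (11, 7)


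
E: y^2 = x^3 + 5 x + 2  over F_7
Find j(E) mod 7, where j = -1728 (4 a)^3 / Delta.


Delta = -16(4 a^3 + 27 b^2) mod 7 = 2
-1728 * (4 a)^3 = -1728 * (4*5)^3 mod 7 = 6
j = 6 * 2^(-1) mod 7 = 3

j = 3 (mod 7)


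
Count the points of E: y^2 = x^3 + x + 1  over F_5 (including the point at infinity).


For each x in F_5, count y with y^2 = x^3 + 1 x + 1 mod 5:
  x = 0: RHS = 1, y in [1, 4]  -> 2 point(s)
  x = 2: RHS = 1, y in [1, 4]  -> 2 point(s)
  x = 3: RHS = 1, y in [1, 4]  -> 2 point(s)
  x = 4: RHS = 4, y in [2, 3]  -> 2 point(s)
Affine points: 8. Add the point at infinity: total = 9.

#E(F_5) = 9


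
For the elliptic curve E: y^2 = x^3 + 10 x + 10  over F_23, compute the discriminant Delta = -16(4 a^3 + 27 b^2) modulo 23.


4 a^3 + 27 b^2 = 4*10^3 + 27*10^2 = 4000 + 2700 = 6700
Delta = -16 * (6700) = -107200
Delta mod 23 = 3

Delta = 3 (mod 23)


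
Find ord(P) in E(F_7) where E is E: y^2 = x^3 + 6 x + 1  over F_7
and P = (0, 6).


Compute successive multiples of P until we hit O:
  1P = (0, 6)
  2P = (2, 0)
  3P = (0, 1)
  4P = O

ord(P) = 4


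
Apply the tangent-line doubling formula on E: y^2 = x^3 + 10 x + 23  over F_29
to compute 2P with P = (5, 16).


Doubling: s = (3 x1^2 + a) / (2 y1)
s = (3*5^2 + 10) / (2*16) mod 29 = 9
x3 = s^2 - 2 x1 mod 29 = 9^2 - 2*5 = 13
y3 = s (x1 - x3) - y1 mod 29 = 9 * (5 - 13) - 16 = 28

2P = (13, 28)


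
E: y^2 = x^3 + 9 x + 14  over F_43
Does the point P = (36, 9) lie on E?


Check whether y^2 = x^3 + 9 x + 14 (mod 43) for (x, y) = (36, 9).
LHS: y^2 = 9^2 mod 43 = 38
RHS: x^3 + 9 x + 14 = 36^3 + 9*36 + 14 mod 43 = 38
LHS = RHS

Yes, on the curve


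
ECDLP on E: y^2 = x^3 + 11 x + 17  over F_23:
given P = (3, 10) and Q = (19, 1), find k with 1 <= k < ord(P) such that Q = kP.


Enumerate multiples of P until we hit Q = (19, 1):
  1P = (3, 10)
  2P = (19, 1)
Match found at i = 2.

k = 2


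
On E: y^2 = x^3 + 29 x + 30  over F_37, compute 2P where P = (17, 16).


k = 2 = 10_2 (binary, LSB first: 01)
Double-and-add from P = (17, 16):
  bit 0 = 0: acc unchanged = O
  bit 1 = 1: acc = O + (10, 32) = (10, 32)

2P = (10, 32)


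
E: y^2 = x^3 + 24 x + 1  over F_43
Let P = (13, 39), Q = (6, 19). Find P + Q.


P != Q, so use the chord formula.
s = (y2 - y1) / (x2 - x1) = (23) / (36) mod 43 = 9
x3 = s^2 - x1 - x2 mod 43 = 9^2 - 13 - 6 = 19
y3 = s (x1 - x3) - y1 mod 43 = 9 * (13 - 19) - 39 = 36

P + Q = (19, 36)
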